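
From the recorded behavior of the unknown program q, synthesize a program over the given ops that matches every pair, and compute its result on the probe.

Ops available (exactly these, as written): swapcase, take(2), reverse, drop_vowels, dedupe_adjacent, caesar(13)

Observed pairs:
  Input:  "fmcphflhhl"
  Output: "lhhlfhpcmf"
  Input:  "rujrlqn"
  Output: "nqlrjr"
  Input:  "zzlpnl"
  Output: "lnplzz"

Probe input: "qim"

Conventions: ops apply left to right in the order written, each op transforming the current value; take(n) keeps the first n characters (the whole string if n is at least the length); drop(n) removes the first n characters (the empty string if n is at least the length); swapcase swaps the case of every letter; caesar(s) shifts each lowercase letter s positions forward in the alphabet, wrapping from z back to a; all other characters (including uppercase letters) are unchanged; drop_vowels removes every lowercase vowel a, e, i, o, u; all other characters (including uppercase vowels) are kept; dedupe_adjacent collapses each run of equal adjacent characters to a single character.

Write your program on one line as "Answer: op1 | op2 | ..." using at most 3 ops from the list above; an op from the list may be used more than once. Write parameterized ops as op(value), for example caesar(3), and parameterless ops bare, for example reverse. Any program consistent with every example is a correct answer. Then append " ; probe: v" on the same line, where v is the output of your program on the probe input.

reverse | drop_vowels ; probe: "mq"

Check, running the answer program on each example:
  "fmcphflhhl" -> "lhhlfhpcmf" -> "lhhlfhpcmf"
  "rujrlqn" -> "nqlrjur" -> "nqlrjr"
  "zzlpnl" -> "lnplzz" -> "lnplzz"
  probe: "qim" -> "miq" -> "mq"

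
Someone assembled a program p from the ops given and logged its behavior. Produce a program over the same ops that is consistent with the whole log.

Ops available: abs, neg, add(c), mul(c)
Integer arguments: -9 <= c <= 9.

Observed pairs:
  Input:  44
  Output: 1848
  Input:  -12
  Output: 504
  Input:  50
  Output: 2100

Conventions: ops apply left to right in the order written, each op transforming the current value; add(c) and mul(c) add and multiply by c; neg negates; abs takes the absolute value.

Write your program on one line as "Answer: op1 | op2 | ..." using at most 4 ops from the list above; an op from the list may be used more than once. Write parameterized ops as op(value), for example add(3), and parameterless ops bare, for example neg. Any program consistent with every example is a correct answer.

abs | mul(-6) | mul(-7)

Check, running the answer program on each example:
  44 -> 44 -> -264 -> 1848
  -12 -> 12 -> -72 -> 504
  50 -> 50 -> -300 -> 2100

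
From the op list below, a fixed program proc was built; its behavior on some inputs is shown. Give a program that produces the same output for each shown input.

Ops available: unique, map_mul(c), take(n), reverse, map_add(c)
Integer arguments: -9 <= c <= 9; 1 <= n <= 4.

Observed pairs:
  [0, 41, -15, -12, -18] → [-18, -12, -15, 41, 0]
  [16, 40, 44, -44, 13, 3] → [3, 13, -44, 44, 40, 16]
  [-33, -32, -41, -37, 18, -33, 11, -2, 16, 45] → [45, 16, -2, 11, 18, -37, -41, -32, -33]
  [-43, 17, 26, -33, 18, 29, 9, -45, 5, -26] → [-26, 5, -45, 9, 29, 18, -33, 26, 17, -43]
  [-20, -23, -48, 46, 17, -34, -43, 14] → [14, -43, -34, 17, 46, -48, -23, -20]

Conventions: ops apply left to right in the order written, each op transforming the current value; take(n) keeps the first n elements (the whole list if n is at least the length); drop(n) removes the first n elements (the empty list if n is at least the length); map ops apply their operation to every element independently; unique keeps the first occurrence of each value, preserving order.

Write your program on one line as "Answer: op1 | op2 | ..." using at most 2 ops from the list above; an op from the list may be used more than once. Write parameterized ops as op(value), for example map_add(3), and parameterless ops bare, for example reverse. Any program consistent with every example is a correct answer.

unique | reverse

Check, running the answer program on each example:
  [0, 41, -15, -12, -18] -> [0, 41, -15, -12, -18] -> [-18, -12, -15, 41, 0]
  [16, 40, 44, -44, 13, 3] -> [16, 40, 44, -44, 13, 3] -> [3, 13, -44, 44, 40, 16]
  [-33, -32, -41, -37, 18, -33, 11, -2, 16, 45] -> [-33, -32, -41, -37, 18, 11, -2, 16, 45] -> [45, 16, -2, 11, 18, -37, -41, -32, -33]
  [-43, 17, 26, -33, 18, 29, 9, -45, 5, -26] -> [-43, 17, 26, -33, 18, 29, 9, -45, 5, -26] -> [-26, 5, -45, 9, 29, 18, -33, 26, 17, -43]
  [-20, -23, -48, 46, 17, -34, -43, 14] -> [-20, -23, -48, 46, 17, -34, -43, 14] -> [14, -43, -34, 17, 46, -48, -23, -20]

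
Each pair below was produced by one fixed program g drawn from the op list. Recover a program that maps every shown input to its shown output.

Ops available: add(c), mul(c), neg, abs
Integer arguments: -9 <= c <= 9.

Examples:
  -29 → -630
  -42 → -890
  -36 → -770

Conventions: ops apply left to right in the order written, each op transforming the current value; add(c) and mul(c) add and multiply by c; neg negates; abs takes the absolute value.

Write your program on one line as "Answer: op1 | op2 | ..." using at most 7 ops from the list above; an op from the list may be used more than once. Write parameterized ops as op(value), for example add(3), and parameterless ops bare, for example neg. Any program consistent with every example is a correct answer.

mul(2) | add(-5) | neg | mul(2) | mul(5) | neg

Check, running the answer program on each example:
  -29 -> -58 -> -63 -> 63 -> 126 -> 630 -> -630
  -42 -> -84 -> -89 -> 89 -> 178 -> 890 -> -890
  -36 -> -72 -> -77 -> 77 -> 154 -> 770 -> -770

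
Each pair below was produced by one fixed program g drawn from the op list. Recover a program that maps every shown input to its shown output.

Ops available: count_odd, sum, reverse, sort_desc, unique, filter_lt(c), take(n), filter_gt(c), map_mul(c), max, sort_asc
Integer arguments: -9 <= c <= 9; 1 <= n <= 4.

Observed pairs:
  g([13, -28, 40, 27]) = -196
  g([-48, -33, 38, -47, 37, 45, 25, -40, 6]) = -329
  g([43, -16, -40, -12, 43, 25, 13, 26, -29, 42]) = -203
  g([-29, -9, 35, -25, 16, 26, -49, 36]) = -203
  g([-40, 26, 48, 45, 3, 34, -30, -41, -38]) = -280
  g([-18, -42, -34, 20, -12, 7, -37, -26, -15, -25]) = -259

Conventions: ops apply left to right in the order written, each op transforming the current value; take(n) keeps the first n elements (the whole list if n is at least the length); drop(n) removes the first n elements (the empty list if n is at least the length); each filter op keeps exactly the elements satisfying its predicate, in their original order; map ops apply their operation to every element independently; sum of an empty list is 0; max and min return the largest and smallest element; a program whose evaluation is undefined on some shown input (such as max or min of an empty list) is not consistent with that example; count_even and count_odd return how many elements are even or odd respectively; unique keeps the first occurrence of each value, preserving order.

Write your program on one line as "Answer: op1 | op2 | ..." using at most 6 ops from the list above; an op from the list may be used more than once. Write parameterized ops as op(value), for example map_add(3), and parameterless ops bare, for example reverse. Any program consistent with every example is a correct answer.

sort_asc | unique | take(2) | map_mul(7) | filter_lt(-8) | max

Check, running the answer program on each example:
  [13, -28, 40, 27] -> [-28, 13, 27, 40] -> [-28, 13, 27, 40] -> [-28, 13] -> [-196, 91] -> [-196] -> -196
  [-48, -33, 38, -47, 37, 45, 25, -40, 6] -> [-48, -47, -40, -33, 6, 25, 37, 38, 45] -> [-48, -47, -40, -33, 6, 25, 37, 38, 45] -> [-48, -47] -> [-336, -329] -> [-336, -329] -> -329
  [43, -16, -40, -12, 43, 25, 13, 26, -29, 42] -> [-40, -29, -16, -12, 13, 25, 26, 42, 43, 43] -> [-40, -29, -16, -12, 13, 25, 26, 42, 43] -> [-40, -29] -> [-280, -203] -> [-280, -203] -> -203
  [-29, -9, 35, -25, 16, 26, -49, 36] -> [-49, -29, -25, -9, 16, 26, 35, 36] -> [-49, -29, -25, -9, 16, 26, 35, 36] -> [-49, -29] -> [-343, -203] -> [-343, -203] -> -203
  [-40, 26, 48, 45, 3, 34, -30, -41, -38] -> [-41, -40, -38, -30, 3, 26, 34, 45, 48] -> [-41, -40, -38, -30, 3, 26, 34, 45, 48] -> [-41, -40] -> [-287, -280] -> [-287, -280] -> -280
  [-18, -42, -34, 20, -12, 7, -37, -26, -15, -25] -> [-42, -37, -34, -26, -25, -18, -15, -12, 7, 20] -> [-42, -37, -34, -26, -25, -18, -15, -12, 7, 20] -> [-42, -37] -> [-294, -259] -> [-294, -259] -> -259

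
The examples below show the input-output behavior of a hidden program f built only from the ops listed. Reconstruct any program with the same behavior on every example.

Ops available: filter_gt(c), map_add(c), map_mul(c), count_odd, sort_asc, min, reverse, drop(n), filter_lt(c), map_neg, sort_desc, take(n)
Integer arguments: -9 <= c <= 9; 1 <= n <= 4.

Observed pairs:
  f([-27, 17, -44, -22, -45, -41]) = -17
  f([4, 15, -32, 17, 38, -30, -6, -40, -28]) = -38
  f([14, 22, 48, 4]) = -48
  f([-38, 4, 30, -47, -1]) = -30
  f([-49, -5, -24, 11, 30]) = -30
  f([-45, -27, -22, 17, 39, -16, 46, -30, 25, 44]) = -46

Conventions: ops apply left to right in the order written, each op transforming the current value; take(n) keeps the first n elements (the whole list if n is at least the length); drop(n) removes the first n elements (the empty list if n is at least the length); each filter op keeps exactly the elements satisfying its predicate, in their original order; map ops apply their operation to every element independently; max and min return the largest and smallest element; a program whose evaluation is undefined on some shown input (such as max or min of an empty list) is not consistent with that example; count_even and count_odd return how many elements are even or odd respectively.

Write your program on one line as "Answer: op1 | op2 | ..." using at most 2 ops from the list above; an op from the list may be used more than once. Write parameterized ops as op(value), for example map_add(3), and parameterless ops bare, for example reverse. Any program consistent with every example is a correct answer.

map_neg | min

Check, running the answer program on each example:
  [-27, 17, -44, -22, -45, -41] -> [27, -17, 44, 22, 45, 41] -> -17
  [4, 15, -32, 17, 38, -30, -6, -40, -28] -> [-4, -15, 32, -17, -38, 30, 6, 40, 28] -> -38
  [14, 22, 48, 4] -> [-14, -22, -48, -4] -> -48
  [-38, 4, 30, -47, -1] -> [38, -4, -30, 47, 1] -> -30
  [-49, -5, -24, 11, 30] -> [49, 5, 24, -11, -30] -> -30
  [-45, -27, -22, 17, 39, -16, 46, -30, 25, 44] -> [45, 27, 22, -17, -39, 16, -46, 30, -25, -44] -> -46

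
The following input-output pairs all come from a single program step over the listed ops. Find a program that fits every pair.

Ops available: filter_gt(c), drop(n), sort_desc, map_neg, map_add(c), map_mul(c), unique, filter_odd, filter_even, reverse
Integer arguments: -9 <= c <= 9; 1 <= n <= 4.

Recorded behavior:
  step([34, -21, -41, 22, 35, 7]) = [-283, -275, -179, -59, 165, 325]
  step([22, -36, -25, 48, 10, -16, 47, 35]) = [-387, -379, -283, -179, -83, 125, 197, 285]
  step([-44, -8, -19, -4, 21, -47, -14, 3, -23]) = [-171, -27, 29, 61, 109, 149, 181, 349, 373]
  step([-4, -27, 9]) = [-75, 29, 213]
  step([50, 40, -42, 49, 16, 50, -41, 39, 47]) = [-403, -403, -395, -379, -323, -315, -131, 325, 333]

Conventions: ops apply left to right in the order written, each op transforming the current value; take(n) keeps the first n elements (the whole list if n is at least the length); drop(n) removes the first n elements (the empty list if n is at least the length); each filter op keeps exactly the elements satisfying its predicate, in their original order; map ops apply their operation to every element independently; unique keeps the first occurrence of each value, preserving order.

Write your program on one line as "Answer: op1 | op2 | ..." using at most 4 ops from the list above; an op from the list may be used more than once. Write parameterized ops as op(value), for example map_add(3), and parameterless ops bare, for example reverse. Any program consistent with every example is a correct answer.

map_mul(8) | sort_desc | map_add(3) | map_neg

Check, running the answer program on each example:
  [34, -21, -41, 22, 35, 7] -> [272, -168, -328, 176, 280, 56] -> [280, 272, 176, 56, -168, -328] -> [283, 275, 179, 59, -165, -325] -> [-283, -275, -179, -59, 165, 325]
  [22, -36, -25, 48, 10, -16, 47, 35] -> [176, -288, -200, 384, 80, -128, 376, 280] -> [384, 376, 280, 176, 80, -128, -200, -288] -> [387, 379, 283, 179, 83, -125, -197, -285] -> [-387, -379, -283, -179, -83, 125, 197, 285]
  [-44, -8, -19, -4, 21, -47, -14, 3, -23] -> [-352, -64, -152, -32, 168, -376, -112, 24, -184] -> [168, 24, -32, -64, -112, -152, -184, -352, -376] -> [171, 27, -29, -61, -109, -149, -181, -349, -373] -> [-171, -27, 29, 61, 109, 149, 181, 349, 373]
  [-4, -27, 9] -> [-32, -216, 72] -> [72, -32, -216] -> [75, -29, -213] -> [-75, 29, 213]
  [50, 40, -42, 49, 16, 50, -41, 39, 47] -> [400, 320, -336, 392, 128, 400, -328, 312, 376] -> [400, 400, 392, 376, 320, 312, 128, -328, -336] -> [403, 403, 395, 379, 323, 315, 131, -325, -333] -> [-403, -403, -395, -379, -323, -315, -131, 325, 333]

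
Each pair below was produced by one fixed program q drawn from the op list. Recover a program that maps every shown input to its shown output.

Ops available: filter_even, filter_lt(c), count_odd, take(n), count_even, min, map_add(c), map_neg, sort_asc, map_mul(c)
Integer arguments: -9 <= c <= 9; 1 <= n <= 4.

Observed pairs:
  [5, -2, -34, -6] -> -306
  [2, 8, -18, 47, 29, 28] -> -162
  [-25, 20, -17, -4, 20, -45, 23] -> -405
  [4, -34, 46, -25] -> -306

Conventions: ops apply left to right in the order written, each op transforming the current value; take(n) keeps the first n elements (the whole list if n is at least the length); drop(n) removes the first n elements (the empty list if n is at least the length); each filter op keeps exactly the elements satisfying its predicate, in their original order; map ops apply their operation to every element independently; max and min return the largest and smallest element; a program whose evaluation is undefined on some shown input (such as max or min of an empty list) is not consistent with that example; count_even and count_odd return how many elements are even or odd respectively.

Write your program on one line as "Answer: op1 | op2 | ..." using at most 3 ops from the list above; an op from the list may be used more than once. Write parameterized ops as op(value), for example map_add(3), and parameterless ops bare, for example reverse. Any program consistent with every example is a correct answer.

map_mul(-9) | map_neg | min

Check, running the answer program on each example:
  [5, -2, -34, -6] -> [-45, 18, 306, 54] -> [45, -18, -306, -54] -> -306
  [2, 8, -18, 47, 29, 28] -> [-18, -72, 162, -423, -261, -252] -> [18, 72, -162, 423, 261, 252] -> -162
  [-25, 20, -17, -4, 20, -45, 23] -> [225, -180, 153, 36, -180, 405, -207] -> [-225, 180, -153, -36, 180, -405, 207] -> -405
  [4, -34, 46, -25] -> [-36, 306, -414, 225] -> [36, -306, 414, -225] -> -306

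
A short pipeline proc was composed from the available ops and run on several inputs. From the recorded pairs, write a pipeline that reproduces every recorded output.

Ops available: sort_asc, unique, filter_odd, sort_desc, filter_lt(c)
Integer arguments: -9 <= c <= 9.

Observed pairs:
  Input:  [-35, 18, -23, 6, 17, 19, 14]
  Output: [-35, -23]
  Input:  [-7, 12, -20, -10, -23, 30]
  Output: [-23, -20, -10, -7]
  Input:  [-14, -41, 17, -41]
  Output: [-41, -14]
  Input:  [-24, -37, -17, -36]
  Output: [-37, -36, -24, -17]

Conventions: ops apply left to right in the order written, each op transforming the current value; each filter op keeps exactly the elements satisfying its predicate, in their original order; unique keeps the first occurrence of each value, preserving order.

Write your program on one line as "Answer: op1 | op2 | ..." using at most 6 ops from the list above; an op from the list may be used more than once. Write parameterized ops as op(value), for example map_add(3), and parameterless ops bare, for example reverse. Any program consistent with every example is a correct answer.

sort_asc | sort_desc | filter_lt(-4) | unique | sort_asc

Check, running the answer program on each example:
  [-35, 18, -23, 6, 17, 19, 14] -> [-35, -23, 6, 14, 17, 18, 19] -> [19, 18, 17, 14, 6, -23, -35] -> [-23, -35] -> [-23, -35] -> [-35, -23]
  [-7, 12, -20, -10, -23, 30] -> [-23, -20, -10, -7, 12, 30] -> [30, 12, -7, -10, -20, -23] -> [-7, -10, -20, -23] -> [-7, -10, -20, -23] -> [-23, -20, -10, -7]
  [-14, -41, 17, -41] -> [-41, -41, -14, 17] -> [17, -14, -41, -41] -> [-14, -41, -41] -> [-14, -41] -> [-41, -14]
  [-24, -37, -17, -36] -> [-37, -36, -24, -17] -> [-17, -24, -36, -37] -> [-17, -24, -36, -37] -> [-17, -24, -36, -37] -> [-37, -36, -24, -17]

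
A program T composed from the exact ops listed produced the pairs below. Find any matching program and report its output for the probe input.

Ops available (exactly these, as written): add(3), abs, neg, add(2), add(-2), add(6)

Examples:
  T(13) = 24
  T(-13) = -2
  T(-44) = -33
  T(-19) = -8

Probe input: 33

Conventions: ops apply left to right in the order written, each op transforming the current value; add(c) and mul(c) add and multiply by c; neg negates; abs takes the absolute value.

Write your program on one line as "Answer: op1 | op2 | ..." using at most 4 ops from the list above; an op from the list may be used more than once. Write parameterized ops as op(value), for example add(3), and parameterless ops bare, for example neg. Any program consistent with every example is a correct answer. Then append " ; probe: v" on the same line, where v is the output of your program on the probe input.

add(2) | add(3) | add(6) ; probe: 44

Check, running the answer program on each example:
  13 -> 15 -> 18 -> 24
  -13 -> -11 -> -8 -> -2
  -44 -> -42 -> -39 -> -33
  -19 -> -17 -> -14 -> -8
  probe: 33 -> 35 -> 38 -> 44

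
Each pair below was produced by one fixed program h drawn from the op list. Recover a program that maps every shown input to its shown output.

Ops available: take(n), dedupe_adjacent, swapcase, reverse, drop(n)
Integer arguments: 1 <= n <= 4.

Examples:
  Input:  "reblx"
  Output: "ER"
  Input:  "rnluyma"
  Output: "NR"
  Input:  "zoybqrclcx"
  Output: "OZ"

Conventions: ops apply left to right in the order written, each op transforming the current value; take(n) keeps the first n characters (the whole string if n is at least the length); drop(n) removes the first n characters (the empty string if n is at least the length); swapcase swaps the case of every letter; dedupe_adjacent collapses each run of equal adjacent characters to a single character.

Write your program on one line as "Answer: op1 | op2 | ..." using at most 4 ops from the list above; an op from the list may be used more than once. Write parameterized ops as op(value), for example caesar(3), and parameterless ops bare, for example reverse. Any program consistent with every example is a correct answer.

swapcase | take(2) | reverse

Check, running the answer program on each example:
  "reblx" -> "REBLX" -> "RE" -> "ER"
  "rnluyma" -> "RNLUYMA" -> "RN" -> "NR"
  "zoybqrclcx" -> "ZOYBQRCLCX" -> "ZO" -> "OZ"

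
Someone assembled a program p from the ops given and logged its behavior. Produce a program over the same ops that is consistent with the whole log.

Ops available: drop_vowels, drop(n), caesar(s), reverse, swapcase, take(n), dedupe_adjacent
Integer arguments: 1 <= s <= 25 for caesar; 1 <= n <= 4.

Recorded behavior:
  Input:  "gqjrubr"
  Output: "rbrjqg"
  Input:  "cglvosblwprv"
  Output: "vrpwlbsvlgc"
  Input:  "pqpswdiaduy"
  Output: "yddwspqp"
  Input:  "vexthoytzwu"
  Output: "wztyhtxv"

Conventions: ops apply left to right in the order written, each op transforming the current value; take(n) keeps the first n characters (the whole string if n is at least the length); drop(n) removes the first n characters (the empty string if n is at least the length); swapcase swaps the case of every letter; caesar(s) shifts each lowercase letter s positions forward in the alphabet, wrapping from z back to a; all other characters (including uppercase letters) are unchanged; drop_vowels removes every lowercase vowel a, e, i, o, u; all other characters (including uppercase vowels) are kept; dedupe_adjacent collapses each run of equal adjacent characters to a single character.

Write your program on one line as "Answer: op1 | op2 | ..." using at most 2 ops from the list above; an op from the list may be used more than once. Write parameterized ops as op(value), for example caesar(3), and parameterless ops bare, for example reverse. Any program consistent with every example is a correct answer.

reverse | drop_vowels

Check, running the answer program on each example:
  "gqjrubr" -> "rburjqg" -> "rbrjqg"
  "cglvosblwprv" -> "vrpwlbsovlgc" -> "vrpwlbsvlgc"
  "pqpswdiaduy" -> "yudaidwspqp" -> "yddwspqp"
  "vexthoytzwu" -> "uwztyohtxev" -> "wztyhtxv"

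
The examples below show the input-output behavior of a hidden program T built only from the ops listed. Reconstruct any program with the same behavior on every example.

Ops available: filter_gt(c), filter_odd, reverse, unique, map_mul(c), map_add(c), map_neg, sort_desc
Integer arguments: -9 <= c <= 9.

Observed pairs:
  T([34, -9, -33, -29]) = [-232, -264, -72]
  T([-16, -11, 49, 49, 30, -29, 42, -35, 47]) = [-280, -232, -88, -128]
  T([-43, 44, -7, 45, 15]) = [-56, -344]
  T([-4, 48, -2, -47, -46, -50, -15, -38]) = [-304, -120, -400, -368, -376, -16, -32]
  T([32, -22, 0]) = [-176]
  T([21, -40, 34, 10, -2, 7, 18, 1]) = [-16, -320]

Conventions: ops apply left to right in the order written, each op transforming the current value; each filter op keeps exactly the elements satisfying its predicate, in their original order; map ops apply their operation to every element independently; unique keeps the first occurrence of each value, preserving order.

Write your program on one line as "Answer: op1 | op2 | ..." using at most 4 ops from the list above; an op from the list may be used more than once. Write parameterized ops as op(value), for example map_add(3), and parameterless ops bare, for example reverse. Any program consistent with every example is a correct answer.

reverse | map_mul(-8) | filter_gt(9) | map_mul(-1)

Check, running the answer program on each example:
  [34, -9, -33, -29] -> [-29, -33, -9, 34] -> [232, 264, 72, -272] -> [232, 264, 72] -> [-232, -264, -72]
  [-16, -11, 49, 49, 30, -29, 42, -35, 47] -> [47, -35, 42, -29, 30, 49, 49, -11, -16] -> [-376, 280, -336, 232, -240, -392, -392, 88, 128] -> [280, 232, 88, 128] -> [-280, -232, -88, -128]
  [-43, 44, -7, 45, 15] -> [15, 45, -7, 44, -43] -> [-120, -360, 56, -352, 344] -> [56, 344] -> [-56, -344]
  [-4, 48, -2, -47, -46, -50, -15, -38] -> [-38, -15, -50, -46, -47, -2, 48, -4] -> [304, 120, 400, 368, 376, 16, -384, 32] -> [304, 120, 400, 368, 376, 16, 32] -> [-304, -120, -400, -368, -376, -16, -32]
  [32, -22, 0] -> [0, -22, 32] -> [0, 176, -256] -> [176] -> [-176]
  [21, -40, 34, 10, -2, 7, 18, 1] -> [1, 18, 7, -2, 10, 34, -40, 21] -> [-8, -144, -56, 16, -80, -272, 320, -168] -> [16, 320] -> [-16, -320]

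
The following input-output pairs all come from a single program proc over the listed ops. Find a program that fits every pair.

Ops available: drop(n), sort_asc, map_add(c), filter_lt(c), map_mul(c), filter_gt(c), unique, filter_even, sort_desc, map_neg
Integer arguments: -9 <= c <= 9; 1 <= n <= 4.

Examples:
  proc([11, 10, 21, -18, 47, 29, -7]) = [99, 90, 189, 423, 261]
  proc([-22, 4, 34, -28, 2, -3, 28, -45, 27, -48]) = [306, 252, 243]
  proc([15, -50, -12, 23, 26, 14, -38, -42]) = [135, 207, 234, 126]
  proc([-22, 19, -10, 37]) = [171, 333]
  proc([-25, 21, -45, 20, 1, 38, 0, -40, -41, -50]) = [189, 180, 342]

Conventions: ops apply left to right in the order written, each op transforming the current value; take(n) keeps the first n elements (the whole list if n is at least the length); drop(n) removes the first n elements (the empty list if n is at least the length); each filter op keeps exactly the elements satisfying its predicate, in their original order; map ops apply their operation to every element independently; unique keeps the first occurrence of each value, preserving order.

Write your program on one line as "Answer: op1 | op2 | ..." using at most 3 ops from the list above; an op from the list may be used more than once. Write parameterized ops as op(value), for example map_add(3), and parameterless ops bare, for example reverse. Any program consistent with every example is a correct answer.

filter_gt(8) | map_neg | map_mul(-9)

Check, running the answer program on each example:
  [11, 10, 21, -18, 47, 29, -7] -> [11, 10, 21, 47, 29] -> [-11, -10, -21, -47, -29] -> [99, 90, 189, 423, 261]
  [-22, 4, 34, -28, 2, -3, 28, -45, 27, -48] -> [34, 28, 27] -> [-34, -28, -27] -> [306, 252, 243]
  [15, -50, -12, 23, 26, 14, -38, -42] -> [15, 23, 26, 14] -> [-15, -23, -26, -14] -> [135, 207, 234, 126]
  [-22, 19, -10, 37] -> [19, 37] -> [-19, -37] -> [171, 333]
  [-25, 21, -45, 20, 1, 38, 0, -40, -41, -50] -> [21, 20, 38] -> [-21, -20, -38] -> [189, 180, 342]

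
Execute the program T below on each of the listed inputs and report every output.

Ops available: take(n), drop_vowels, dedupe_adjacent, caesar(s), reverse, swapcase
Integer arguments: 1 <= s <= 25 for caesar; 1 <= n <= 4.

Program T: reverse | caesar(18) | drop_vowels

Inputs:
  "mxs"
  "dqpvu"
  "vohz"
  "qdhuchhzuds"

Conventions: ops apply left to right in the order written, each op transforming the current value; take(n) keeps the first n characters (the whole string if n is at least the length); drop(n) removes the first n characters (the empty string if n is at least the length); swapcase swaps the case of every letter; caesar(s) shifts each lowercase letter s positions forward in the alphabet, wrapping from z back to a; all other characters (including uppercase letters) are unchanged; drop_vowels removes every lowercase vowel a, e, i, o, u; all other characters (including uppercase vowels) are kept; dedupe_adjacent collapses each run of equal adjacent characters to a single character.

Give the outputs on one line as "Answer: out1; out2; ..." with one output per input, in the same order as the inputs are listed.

"kp"; "mnhv"; "rzgn"; "kvmrzzmzv"

Execution, op by op:
  "mxs" -> "sxm" -> "kpe" -> "kp"
  "dqpvu" -> "uvpqd" -> "mnhiv" -> "mnhv"
  "vohz" -> "zhov" -> "rzgn" -> "rzgn"
  "qdhuchhzuds" -> "sduzhhcuhdq" -> "kvmrzzumzvi" -> "kvmrzzmzv"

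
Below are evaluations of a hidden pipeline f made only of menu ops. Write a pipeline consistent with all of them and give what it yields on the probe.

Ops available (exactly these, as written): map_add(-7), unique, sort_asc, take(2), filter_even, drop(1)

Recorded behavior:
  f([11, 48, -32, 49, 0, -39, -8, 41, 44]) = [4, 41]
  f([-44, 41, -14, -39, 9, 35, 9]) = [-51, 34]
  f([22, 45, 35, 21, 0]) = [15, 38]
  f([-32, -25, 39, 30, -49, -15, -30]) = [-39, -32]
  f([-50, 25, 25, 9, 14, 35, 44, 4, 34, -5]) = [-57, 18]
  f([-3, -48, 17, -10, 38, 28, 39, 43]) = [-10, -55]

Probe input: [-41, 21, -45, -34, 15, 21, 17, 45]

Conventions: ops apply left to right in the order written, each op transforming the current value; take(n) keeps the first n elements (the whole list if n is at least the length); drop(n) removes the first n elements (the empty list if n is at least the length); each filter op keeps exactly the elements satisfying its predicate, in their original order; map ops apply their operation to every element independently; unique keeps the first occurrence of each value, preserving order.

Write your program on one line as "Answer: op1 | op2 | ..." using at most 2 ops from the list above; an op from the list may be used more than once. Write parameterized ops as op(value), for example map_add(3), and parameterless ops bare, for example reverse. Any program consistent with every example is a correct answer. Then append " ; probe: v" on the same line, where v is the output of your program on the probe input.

take(2) | map_add(-7) ; probe: [-48, 14]

Check, running the answer program on each example:
  [11, 48, -32, 49, 0, -39, -8, 41, 44] -> [11, 48] -> [4, 41]
  [-44, 41, -14, -39, 9, 35, 9] -> [-44, 41] -> [-51, 34]
  [22, 45, 35, 21, 0] -> [22, 45] -> [15, 38]
  [-32, -25, 39, 30, -49, -15, -30] -> [-32, -25] -> [-39, -32]
  [-50, 25, 25, 9, 14, 35, 44, 4, 34, -5] -> [-50, 25] -> [-57, 18]
  [-3, -48, 17, -10, 38, 28, 39, 43] -> [-3, -48] -> [-10, -55]
  probe: [-41, 21, -45, -34, 15, 21, 17, 45] -> [-41, 21] -> [-48, 14]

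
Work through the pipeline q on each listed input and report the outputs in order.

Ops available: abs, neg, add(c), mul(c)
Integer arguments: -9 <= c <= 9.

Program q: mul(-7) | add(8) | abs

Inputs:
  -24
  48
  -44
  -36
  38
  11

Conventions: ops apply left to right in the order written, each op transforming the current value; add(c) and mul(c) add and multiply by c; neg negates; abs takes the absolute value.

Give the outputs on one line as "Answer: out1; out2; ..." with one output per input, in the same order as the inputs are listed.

176; 328; 316; 260; 258; 69

Execution, op by op:
  -24 -> 168 -> 176 -> 176
  48 -> -336 -> -328 -> 328
  -44 -> 308 -> 316 -> 316
  -36 -> 252 -> 260 -> 260
  38 -> -266 -> -258 -> 258
  11 -> -77 -> -69 -> 69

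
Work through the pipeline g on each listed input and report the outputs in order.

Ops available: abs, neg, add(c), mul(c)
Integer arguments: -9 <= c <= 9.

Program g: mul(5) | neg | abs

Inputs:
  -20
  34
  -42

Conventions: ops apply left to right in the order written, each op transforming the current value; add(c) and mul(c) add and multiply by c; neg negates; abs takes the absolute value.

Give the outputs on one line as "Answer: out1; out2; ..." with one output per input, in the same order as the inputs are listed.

100; 170; 210

Execution, op by op:
  -20 -> -100 -> 100 -> 100
  34 -> 170 -> -170 -> 170
  -42 -> -210 -> 210 -> 210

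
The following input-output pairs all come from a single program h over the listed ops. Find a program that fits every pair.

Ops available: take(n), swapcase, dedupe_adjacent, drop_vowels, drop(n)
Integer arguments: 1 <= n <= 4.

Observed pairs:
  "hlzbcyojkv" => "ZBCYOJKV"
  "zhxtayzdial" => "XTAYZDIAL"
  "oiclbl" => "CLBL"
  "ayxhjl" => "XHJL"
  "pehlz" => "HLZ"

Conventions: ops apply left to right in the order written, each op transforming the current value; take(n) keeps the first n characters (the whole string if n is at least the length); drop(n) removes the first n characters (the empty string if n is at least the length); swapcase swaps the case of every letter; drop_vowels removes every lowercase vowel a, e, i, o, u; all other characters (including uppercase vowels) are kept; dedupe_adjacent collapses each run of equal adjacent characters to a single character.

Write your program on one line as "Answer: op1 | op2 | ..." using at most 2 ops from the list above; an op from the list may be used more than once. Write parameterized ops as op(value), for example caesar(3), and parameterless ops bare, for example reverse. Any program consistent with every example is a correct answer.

drop(2) | swapcase

Check, running the answer program on each example:
  "hlzbcyojkv" -> "zbcyojkv" -> "ZBCYOJKV"
  "zhxtayzdial" -> "xtayzdial" -> "XTAYZDIAL"
  "oiclbl" -> "clbl" -> "CLBL"
  "ayxhjl" -> "xhjl" -> "XHJL"
  "pehlz" -> "hlz" -> "HLZ"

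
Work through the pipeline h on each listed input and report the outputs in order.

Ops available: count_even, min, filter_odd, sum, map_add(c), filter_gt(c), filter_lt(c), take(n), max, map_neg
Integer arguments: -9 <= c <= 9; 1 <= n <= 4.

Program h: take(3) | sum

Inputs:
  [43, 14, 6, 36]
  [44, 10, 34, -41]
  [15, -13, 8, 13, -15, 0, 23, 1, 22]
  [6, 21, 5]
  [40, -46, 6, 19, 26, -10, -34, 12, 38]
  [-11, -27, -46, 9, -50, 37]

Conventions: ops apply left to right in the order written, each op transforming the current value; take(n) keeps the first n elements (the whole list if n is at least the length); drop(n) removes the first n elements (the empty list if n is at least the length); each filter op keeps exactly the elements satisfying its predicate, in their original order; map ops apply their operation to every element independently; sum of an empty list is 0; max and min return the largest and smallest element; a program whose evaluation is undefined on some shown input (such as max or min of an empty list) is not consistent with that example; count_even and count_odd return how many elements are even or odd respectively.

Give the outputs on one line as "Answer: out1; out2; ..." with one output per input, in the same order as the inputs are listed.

63; 88; 10; 32; 0; -84

Execution, op by op:
  [43, 14, 6, 36] -> [43, 14, 6] -> 63
  [44, 10, 34, -41] -> [44, 10, 34] -> 88
  [15, -13, 8, 13, -15, 0, 23, 1, 22] -> [15, -13, 8] -> 10
  [6, 21, 5] -> [6, 21, 5] -> 32
  [40, -46, 6, 19, 26, -10, -34, 12, 38] -> [40, -46, 6] -> 0
  [-11, -27, -46, 9, -50, 37] -> [-11, -27, -46] -> -84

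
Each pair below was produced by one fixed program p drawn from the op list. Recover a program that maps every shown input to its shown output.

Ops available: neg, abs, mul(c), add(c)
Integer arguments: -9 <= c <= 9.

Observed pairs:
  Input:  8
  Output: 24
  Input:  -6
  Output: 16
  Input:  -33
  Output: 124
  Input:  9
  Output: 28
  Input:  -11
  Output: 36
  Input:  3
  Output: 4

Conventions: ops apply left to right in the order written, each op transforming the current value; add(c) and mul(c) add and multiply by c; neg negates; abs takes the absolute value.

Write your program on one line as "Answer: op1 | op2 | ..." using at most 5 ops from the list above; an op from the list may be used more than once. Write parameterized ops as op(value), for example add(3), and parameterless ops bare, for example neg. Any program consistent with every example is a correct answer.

neg | abs | mul(-4) | add(8) | abs

Check, running the answer program on each example:
  8 -> -8 -> 8 -> -32 -> -24 -> 24
  -6 -> 6 -> 6 -> -24 -> -16 -> 16
  -33 -> 33 -> 33 -> -132 -> -124 -> 124
  9 -> -9 -> 9 -> -36 -> -28 -> 28
  -11 -> 11 -> 11 -> -44 -> -36 -> 36
  3 -> -3 -> 3 -> -12 -> -4 -> 4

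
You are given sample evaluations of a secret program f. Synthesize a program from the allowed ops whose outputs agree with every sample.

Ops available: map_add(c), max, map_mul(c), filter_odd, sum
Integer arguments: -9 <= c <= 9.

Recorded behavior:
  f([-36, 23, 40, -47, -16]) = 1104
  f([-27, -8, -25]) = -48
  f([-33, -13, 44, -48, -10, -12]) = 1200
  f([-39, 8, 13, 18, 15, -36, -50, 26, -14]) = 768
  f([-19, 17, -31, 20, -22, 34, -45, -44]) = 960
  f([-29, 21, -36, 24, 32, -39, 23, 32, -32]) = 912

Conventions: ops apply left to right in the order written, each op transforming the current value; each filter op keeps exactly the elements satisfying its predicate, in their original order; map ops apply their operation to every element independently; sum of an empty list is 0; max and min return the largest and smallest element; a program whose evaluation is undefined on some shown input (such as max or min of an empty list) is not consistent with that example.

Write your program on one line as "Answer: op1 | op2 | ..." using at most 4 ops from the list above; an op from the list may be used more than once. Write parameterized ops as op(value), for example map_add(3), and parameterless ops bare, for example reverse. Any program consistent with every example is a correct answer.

map_add(6) | map_mul(-8) | map_mul(-3) | max

Check, running the answer program on each example:
  [-36, 23, 40, -47, -16] -> [-30, 29, 46, -41, -10] -> [240, -232, -368, 328, 80] -> [-720, 696, 1104, -984, -240] -> 1104
  [-27, -8, -25] -> [-21, -2, -19] -> [168, 16, 152] -> [-504, -48, -456] -> -48
  [-33, -13, 44, -48, -10, -12] -> [-27, -7, 50, -42, -4, -6] -> [216, 56, -400, 336, 32, 48] -> [-648, -168, 1200, -1008, -96, -144] -> 1200
  [-39, 8, 13, 18, 15, -36, -50, 26, -14] -> [-33, 14, 19, 24, 21, -30, -44, 32, -8] -> [264, -112, -152, -192, -168, 240, 352, -256, 64] -> [-792, 336, 456, 576, 504, -720, -1056, 768, -192] -> 768
  [-19, 17, -31, 20, -22, 34, -45, -44] -> [-13, 23, -25, 26, -16, 40, -39, -38] -> [104, -184, 200, -208, 128, -320, 312, 304] -> [-312, 552, -600, 624, -384, 960, -936, -912] -> 960
  [-29, 21, -36, 24, 32, -39, 23, 32, -32] -> [-23, 27, -30, 30, 38, -33, 29, 38, -26] -> [184, -216, 240, -240, -304, 264, -232, -304, 208] -> [-552, 648, -720, 720, 912, -792, 696, 912, -624] -> 912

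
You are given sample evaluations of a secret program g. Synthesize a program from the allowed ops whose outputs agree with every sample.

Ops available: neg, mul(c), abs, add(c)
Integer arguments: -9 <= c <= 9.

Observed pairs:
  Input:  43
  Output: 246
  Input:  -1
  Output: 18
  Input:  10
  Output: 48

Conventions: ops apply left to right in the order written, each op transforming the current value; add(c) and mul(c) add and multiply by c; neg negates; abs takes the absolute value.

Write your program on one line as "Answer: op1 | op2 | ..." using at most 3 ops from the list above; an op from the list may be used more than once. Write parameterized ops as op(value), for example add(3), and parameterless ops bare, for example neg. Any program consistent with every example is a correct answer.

add(-2) | mul(-6) | abs

Check, running the answer program on each example:
  43 -> 41 -> -246 -> 246
  -1 -> -3 -> 18 -> 18
  10 -> 8 -> -48 -> 48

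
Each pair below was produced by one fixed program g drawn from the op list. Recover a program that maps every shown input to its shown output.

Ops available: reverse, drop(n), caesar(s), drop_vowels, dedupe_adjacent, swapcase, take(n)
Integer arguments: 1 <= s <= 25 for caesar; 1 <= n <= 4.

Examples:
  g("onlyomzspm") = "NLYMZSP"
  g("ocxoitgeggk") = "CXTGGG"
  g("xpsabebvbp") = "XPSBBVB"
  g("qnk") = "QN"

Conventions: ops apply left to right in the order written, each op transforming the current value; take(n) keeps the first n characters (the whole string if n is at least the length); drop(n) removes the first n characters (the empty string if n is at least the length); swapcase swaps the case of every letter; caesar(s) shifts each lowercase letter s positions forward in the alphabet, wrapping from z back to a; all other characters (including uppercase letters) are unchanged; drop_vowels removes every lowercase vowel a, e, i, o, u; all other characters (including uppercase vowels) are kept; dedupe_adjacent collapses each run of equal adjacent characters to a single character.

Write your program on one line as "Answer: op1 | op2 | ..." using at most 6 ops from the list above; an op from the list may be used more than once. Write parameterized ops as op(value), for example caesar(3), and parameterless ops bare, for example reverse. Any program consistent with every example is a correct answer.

reverse | drop_vowels | drop(1) | reverse | swapcase

Check, running the answer program on each example:
  "onlyomzspm" -> "mpszmoylno" -> "mpszmyln" -> "pszmyln" -> "nlymzsp" -> "NLYMZSP"
  "ocxoitgeggk" -> "kggegtioxco" -> "kgggtxc" -> "gggtxc" -> "cxtggg" -> "CXTGGG"
  "xpsabebvbp" -> "pbvbebaspx" -> "pbvbbspx" -> "bvbbspx" -> "xpsbbvb" -> "XPSBBVB"
  "qnk" -> "knq" -> "knq" -> "nq" -> "qn" -> "QN"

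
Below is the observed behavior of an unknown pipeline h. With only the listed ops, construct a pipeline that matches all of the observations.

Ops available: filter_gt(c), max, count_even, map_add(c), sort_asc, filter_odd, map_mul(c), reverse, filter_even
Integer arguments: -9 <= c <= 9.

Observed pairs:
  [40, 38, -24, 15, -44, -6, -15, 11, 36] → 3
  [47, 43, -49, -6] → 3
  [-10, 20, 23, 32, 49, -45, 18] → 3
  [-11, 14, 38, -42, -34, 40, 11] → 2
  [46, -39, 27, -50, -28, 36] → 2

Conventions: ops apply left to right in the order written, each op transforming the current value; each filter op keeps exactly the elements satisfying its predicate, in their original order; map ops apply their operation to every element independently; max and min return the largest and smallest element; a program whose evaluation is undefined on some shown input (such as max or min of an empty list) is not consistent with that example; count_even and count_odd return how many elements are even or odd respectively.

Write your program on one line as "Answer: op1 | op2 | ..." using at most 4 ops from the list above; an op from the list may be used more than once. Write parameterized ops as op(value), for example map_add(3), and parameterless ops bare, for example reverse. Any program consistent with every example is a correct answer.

reverse | map_add(5) | count_even

Check, running the answer program on each example:
  [40, 38, -24, 15, -44, -6, -15, 11, 36] -> [36, 11, -15, -6, -44, 15, -24, 38, 40] -> [41, 16, -10, -1, -39, 20, -19, 43, 45] -> 3
  [47, 43, -49, -6] -> [-6, -49, 43, 47] -> [-1, -44, 48, 52] -> 3
  [-10, 20, 23, 32, 49, -45, 18] -> [18, -45, 49, 32, 23, 20, -10] -> [23, -40, 54, 37, 28, 25, -5] -> 3
  [-11, 14, 38, -42, -34, 40, 11] -> [11, 40, -34, -42, 38, 14, -11] -> [16, 45, -29, -37, 43, 19, -6] -> 2
  [46, -39, 27, -50, -28, 36] -> [36, -28, -50, 27, -39, 46] -> [41, -23, -45, 32, -34, 51] -> 2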